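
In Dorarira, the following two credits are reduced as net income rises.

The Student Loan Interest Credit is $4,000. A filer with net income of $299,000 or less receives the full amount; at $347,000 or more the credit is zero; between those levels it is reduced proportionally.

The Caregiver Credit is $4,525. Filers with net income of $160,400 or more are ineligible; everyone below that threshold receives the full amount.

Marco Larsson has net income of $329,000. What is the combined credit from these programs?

$1,500

Student Loan Interest Credit: $329,000 is $30,000 into a $48,000 phase-out range, leaving 18,000/48,000 of the credit: $4,000 × 18,000/48,000 = $1,500.
Caregiver Credit: $329,000 meets or exceeds the $160,400 cutoff, so the credit is $0.
Total: $1,500 + $0 = $1,500.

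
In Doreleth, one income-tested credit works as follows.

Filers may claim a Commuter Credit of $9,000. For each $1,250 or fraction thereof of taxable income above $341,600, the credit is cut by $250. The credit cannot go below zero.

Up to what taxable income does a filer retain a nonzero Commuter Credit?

After 35 increments the reduction is 35 × $250 = $8,750, leaving $250; one more increment wipes it out. Increment 35 ends at excess 35 × $1,250 = $43,750, so the highest qualifying income is $341,600 + $43,750 = $385,350.

$385,350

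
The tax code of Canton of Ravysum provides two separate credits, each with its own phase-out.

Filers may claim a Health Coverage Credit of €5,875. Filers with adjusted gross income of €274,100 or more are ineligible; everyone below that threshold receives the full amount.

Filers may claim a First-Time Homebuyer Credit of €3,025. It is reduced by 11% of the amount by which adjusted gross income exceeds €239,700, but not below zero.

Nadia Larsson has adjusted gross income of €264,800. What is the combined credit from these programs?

Health Coverage Credit: €264,800 is below the €274,100 cutoff, so the full €5,875 applies.
First-Time Homebuyer Credit: 11% of the €25,100 excess over €239,700 is €2,761; credit = €3,025 − €2,761 = €264.
Total: €5,875 + €264 = €6,139.

€6,139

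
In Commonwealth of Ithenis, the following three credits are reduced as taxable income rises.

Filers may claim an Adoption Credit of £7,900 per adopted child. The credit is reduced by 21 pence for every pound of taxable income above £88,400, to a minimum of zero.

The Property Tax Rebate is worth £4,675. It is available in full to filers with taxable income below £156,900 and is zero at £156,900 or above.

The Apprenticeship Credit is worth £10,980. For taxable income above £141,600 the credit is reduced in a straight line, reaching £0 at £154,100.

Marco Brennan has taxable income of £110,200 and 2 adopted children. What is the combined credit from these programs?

Adoption Credit: base = 2 × £7,900 = £15,800. 21% of the £21,800 excess over £88,400 is £4,578; credit = £15,800 − £4,578 = £11,222.
Property Tax Rebate: £110,200 is below the £156,900 cutoff, so the full £4,675 applies.
Apprenticeship Credit: £110,200 is at or below the £141,600 threshold, so the full £10,980 applies.
Total: £11,222 + £4,675 + £10,980 = £26,877.

£26,877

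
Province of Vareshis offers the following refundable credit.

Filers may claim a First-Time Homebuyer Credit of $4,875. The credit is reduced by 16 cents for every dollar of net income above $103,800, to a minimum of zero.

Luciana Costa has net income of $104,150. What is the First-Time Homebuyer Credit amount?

$4,819

First-Time Homebuyer Credit: 16% of the $350 excess over $103,800 is $56; credit = $4,875 − $56 = $4,819.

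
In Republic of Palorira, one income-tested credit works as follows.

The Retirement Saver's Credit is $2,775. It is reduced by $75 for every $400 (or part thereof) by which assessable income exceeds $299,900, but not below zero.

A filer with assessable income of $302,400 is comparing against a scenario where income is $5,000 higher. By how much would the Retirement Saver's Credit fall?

At $302,400 — income exceeds $299,900 by $2,500, which is 7 full-or-partial $400 increments; reduction = 7 × $75 = $525, leaving $2,250.
At $307,400 — income exceeds $299,900 by $7,500, which is 19 full-or-partial $400 increments; reduction = 19 × $75 = $1,425, leaving $1,350.
Lost: $2,250 − $1,350 = $900.

$900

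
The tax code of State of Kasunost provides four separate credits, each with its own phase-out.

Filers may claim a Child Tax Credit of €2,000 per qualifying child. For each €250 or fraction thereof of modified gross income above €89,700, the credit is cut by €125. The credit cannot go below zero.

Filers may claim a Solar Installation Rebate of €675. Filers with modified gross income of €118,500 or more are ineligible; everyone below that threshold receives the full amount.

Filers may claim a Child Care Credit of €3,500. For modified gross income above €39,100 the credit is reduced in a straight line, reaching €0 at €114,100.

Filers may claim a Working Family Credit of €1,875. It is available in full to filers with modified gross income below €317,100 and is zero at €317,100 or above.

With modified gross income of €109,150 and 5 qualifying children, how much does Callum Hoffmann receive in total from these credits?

€3,031

Child Tax Credit: base = 5 × €2,000 = €10,000. income exceeds €89,700 by €19,450, which is 78 full-or-partial €250 increments; reduction = 78 × €125 = €9,750, leaving €250.
Solar Installation Rebate: €109,150 is below the €118,500 cutoff, so the full €675 applies.
Child Care Credit: €109,150 is €70,050 into a €75,000 phase-out range, leaving 4,950/75,000 of the credit: €3,500 × 4,950/75,000 = €231.
Working Family Credit: €109,150 is below the €317,100 cutoff, so the full €1,875 applies.
Total: €250 + €675 + €231 + €1,875 = €3,031.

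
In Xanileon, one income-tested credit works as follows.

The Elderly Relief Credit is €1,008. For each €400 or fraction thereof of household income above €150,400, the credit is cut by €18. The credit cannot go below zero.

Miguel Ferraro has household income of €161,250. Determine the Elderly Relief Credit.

Elderly Relief Credit: income exceeds €150,400 by €10,850, which is 28 full-or-partial €400 increments; reduction = 28 × €18 = €504, leaving €504.

€504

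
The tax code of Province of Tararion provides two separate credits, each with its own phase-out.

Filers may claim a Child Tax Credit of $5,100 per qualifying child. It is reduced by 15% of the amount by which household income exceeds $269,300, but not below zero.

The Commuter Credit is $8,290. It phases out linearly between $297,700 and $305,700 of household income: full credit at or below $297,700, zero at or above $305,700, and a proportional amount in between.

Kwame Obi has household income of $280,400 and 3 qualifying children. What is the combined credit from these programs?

Child Tax Credit: base = 3 × $5,100 = $15,300. 15% of the $11,100 excess over $269,300 is $1,665; credit = $15,300 − $1,665 = $13,635.
Commuter Credit: $280,400 is at or below the $297,700 threshold, so the full $8,290 applies.
Total: $13,635 + $8,290 = $21,925.

$21,925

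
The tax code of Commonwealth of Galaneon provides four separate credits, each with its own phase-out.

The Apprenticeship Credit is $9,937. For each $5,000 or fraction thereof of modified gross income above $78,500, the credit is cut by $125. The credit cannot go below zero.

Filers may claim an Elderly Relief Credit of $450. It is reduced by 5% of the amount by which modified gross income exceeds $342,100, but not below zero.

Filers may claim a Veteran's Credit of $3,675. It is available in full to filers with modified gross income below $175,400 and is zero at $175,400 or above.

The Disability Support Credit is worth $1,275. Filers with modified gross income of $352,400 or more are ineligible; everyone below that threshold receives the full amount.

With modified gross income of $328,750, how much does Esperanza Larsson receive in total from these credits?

Apprenticeship Credit: income exceeds $78,500 by $250,250, which is 51 full-or-partial $5,000 increments; reduction = 51 × $125 = $6,375, leaving $3,562.
Elderly Relief Credit: $328,750 is at or below the $342,100 threshold, so the full $450 applies.
Veteran's Credit: $328,750 meets or exceeds the $175,400 cutoff, so the credit is $0.
Disability Support Credit: $328,750 is below the $352,400 cutoff, so the full $1,275 applies.
Total: $3,562 + $450 + $0 + $1,275 = $5,287.

$5,287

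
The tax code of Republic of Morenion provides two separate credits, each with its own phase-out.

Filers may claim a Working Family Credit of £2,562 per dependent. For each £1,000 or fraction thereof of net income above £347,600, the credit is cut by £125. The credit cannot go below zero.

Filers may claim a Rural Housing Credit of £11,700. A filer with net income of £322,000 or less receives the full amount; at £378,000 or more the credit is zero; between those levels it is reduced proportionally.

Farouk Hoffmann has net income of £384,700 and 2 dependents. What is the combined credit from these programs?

£374

Working Family Credit: base = 2 × £2,562 = £5,124. income exceeds £347,600 by £37,100, which is 38 full-or-partial £1,000 increments; reduction = 38 × £125 = £4,750, leaving £374.
Rural Housing Credit: £384,700 is at or above £378,000, so the credit is £0.
Total: £374 + £0 = £374.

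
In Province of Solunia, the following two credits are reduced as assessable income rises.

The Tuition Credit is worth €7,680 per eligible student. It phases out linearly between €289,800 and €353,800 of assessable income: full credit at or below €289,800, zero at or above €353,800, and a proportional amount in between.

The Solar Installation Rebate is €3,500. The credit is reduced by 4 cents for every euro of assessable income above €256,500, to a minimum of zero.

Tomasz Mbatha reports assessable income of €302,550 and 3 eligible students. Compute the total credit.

Tuition Credit: base = 3 × €7,680 = €23,040. €302,550 is €12,750 into a €64,000 phase-out range, leaving 51,250/64,000 of the credit: €23,040 × 51,250/64,000 = €18,450.
Solar Installation Rebate: 4% of the €46,050 excess over €256,500 is €1,842; credit = €3,500 − €1,842 = €1,658.
Total: €18,450 + €1,658 = €20,108.

€20,108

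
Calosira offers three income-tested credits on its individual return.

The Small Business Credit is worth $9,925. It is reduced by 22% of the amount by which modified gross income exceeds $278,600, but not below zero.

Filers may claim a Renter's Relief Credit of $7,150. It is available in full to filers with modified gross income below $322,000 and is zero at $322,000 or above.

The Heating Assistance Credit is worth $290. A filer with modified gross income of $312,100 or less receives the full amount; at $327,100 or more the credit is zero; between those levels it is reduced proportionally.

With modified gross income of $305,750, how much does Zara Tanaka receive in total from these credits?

Small Business Credit: 22% of the $27,150 excess over $278,600 is $5,973; credit = $9,925 − $5,973 = $3,952.
Renter's Relief Credit: $305,750 is below the $322,000 cutoff, so the full $7,150 applies.
Heating Assistance Credit: $305,750 is at or below the $312,100 threshold, so the full $290 applies.
Total: $3,952 + $7,150 + $290 = $11,392.

$11,392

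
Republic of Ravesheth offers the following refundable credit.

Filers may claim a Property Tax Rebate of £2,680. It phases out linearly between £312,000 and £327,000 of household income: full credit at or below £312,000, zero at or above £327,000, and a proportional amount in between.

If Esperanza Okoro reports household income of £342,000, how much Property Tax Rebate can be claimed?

Property Tax Rebate: £342,000 is at or above £327,000, so the credit is £0.

£0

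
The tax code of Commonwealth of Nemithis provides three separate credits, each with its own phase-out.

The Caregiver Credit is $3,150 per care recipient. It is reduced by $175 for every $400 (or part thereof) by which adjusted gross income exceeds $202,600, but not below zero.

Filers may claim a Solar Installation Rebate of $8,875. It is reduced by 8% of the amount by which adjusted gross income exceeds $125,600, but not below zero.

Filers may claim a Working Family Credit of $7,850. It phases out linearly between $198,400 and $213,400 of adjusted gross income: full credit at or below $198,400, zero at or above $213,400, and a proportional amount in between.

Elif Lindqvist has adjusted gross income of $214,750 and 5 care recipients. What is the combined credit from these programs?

$12,068

Caregiver Credit: base = 5 × $3,150 = $15,750. income exceeds $202,600 by $12,150, which is 31 full-or-partial $400 increments; reduction = 31 × $175 = $5,425, leaving $10,325.
Solar Installation Rebate: 8% of the $89,150 excess over $125,600 is $7,132; credit = $8,875 − $7,132 = $1,743.
Working Family Credit: $214,750 is at or above $213,400, so the credit is $0.
Total: $10,325 + $1,743 + $0 = $12,068.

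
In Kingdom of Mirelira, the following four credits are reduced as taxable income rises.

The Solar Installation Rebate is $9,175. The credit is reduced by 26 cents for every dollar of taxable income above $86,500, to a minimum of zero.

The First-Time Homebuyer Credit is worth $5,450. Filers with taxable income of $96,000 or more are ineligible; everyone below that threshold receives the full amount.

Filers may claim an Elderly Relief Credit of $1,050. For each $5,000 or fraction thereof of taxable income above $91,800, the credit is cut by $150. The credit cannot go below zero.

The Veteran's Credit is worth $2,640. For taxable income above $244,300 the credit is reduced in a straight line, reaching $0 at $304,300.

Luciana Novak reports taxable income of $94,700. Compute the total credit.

$16,033

Solar Installation Rebate: 26% of the $8,200 excess over $86,500 is $2,132; credit = $9,175 − $2,132 = $7,043.
First-Time Homebuyer Credit: $94,700 is below the $96,000 cutoff, so the full $5,450 applies.
Elderly Relief Credit: income exceeds $91,800 by $2,900, which is 1 full-or-partial $5,000 increment; reduction = 1 × $150 = $150, leaving $900.
Veteran's Credit: $94,700 is at or below the $244,300 threshold, so the full $2,640 applies.
Total: $7,043 + $5,450 + $900 + $2,640 = $16,033.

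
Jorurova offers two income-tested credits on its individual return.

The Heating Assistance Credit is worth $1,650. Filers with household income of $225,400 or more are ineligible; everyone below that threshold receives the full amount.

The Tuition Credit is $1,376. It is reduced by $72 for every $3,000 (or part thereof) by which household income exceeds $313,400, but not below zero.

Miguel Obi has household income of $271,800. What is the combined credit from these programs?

Heating Assistance Credit: $271,800 meets or exceeds the $225,400 cutoff, so the credit is $0.
Tuition Credit: $271,800 is at or below the $313,400 threshold, so the full $1,376 applies.
Total: $0 + $1,376 = $1,376.

$1,376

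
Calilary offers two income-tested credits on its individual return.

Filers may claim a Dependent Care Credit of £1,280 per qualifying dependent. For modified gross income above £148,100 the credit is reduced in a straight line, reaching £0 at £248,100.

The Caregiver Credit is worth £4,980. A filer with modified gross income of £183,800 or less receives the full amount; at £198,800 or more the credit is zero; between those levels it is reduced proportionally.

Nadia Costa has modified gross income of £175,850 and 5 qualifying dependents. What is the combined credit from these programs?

£9,604

Dependent Care Credit: base = 5 × £1,280 = £6,400. £175,850 is £27,750 into a £100,000 phase-out range, leaving 72,250/100,000 of the credit: £6,400 × 72,250/100,000 = £4,624.
Caregiver Credit: £175,850 is at or below the £183,800 threshold, so the full £4,980 applies.
Total: £4,624 + £4,980 = £9,604.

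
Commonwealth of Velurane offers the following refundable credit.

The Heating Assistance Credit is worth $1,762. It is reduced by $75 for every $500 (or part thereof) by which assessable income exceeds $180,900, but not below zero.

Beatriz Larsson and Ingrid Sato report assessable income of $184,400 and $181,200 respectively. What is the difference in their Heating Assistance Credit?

Beatriz ($184,400): Heating Assistance Credit: income exceeds $180,900 by $3,500, which is 7 full-or-partial $500 increments; reduction = 7 × $75 = $525, leaving $1,237.
Ingrid ($181,200): Heating Assistance Credit: income exceeds $180,900 by $300, which is 1 full-or-partial $500 increment; reduction = 1 × $75 = $75, leaving $1,687.
Difference: |$1,237 − $1,687| = $450.

$450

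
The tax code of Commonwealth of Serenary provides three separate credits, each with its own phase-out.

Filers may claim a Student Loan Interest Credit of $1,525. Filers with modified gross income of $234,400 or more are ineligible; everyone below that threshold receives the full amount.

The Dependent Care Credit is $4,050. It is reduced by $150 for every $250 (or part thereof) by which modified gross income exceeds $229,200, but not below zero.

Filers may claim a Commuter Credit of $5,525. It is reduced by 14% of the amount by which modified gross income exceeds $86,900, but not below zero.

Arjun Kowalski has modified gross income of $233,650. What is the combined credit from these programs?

Student Loan Interest Credit: $233,650 is below the $234,400 cutoff, so the full $1,525 applies.
Dependent Care Credit: income exceeds $229,200 by $4,450, which is 18 full-or-partial $250 increments; reduction = 18 × $150 = $2,700, leaving $1,350.
Commuter Credit: 14% of the $146,750 excess over $86,900 is $20,545 ≥ base, so the credit is $0.
Total: $1,525 + $1,350 + $0 = $2,875.

$2,875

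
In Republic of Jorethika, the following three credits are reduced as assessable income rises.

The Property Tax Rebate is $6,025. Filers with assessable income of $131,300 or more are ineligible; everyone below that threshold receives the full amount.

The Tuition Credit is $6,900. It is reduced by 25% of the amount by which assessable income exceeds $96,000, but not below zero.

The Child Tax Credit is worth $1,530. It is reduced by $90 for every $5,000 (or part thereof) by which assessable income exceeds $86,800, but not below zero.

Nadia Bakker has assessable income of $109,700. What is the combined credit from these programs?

Property Tax Rebate: $109,700 is below the $131,300 cutoff, so the full $6,025 applies.
Tuition Credit: 25% of the $13,700 excess over $96,000 is $3,425; credit = $6,900 − $3,425 = $3,475.
Child Tax Credit: income exceeds $86,800 by $22,900, which is 5 full-or-partial $5,000 increments; reduction = 5 × $90 = $450, leaving $1,080.
Total: $6,025 + $3,475 + $1,080 = $10,580.

$10,580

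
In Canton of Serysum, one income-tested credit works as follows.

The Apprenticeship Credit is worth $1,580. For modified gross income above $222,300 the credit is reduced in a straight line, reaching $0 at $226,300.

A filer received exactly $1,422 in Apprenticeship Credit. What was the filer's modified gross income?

$1,422 is 1,422/1,580 of the full $1,580, so 158/1,580 of the $4,000 range has been used: income = $222,300 + $4,000 × 158/1,580 = $222,700.

$222,700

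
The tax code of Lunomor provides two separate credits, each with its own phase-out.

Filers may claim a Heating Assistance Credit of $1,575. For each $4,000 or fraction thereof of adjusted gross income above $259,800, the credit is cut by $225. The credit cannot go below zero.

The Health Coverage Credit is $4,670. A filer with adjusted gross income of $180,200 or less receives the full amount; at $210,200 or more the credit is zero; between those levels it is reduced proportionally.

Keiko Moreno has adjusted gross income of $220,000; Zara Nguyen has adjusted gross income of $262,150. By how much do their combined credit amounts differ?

Keiko ($220,000): Heating Assistance Credit: $220,000 is at or below the $259,800 threshold, so the full $1,575 applies. Health Coverage Credit: $220,000 is at or above $210,200, so the credit is $0. total $1,575 + $0 = $1,575
Zara ($262,150): Heating Assistance Credit: income exceeds $259,800 by $2,350, which is 1 full-or-partial $4,000 increment; reduction = 1 × $225 = $225, leaving $1,350. Health Coverage Credit: $262,150 is at or above $210,200, so the credit is $0. total $1,350 + $0 = $1,350
Difference: |$1,575 − $1,350| = $225.

$225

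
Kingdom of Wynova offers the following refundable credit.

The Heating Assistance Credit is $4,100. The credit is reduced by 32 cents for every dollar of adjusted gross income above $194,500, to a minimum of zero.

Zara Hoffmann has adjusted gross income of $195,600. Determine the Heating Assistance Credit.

Heating Assistance Credit: 32% of the $1,100 excess over $194,500 is $352; credit = $4,100 − $352 = $3,748.

$3,748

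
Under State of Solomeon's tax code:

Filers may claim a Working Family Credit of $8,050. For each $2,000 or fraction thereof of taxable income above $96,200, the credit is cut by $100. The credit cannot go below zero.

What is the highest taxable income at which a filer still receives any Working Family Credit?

After 80 increments the reduction is 80 × $100 = $8,000, leaving $50; one more increment wipes it out. Increment 80 ends at excess 80 × $2,000 = $160,000, so the highest qualifying income is $96,200 + $160,000 = $256,200.

$256,200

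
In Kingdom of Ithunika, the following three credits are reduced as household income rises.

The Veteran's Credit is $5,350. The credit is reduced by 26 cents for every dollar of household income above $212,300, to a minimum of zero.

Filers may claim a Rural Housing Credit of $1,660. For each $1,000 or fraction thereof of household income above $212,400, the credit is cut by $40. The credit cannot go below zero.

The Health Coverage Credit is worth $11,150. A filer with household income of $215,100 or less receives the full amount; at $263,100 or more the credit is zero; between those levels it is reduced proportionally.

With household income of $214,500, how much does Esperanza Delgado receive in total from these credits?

$17,468

Veteran's Credit: 26% of the $2,200 excess over $212,300 is $572; credit = $5,350 − $572 = $4,778.
Rural Housing Credit: income exceeds $212,400 by $2,100, which is 3 full-or-partial $1,000 increments; reduction = 3 × $40 = $120, leaving $1,540.
Health Coverage Credit: $214,500 is at or below the $215,100 threshold, so the full $11,150 applies.
Total: $4,778 + $1,540 + $11,150 = $17,468.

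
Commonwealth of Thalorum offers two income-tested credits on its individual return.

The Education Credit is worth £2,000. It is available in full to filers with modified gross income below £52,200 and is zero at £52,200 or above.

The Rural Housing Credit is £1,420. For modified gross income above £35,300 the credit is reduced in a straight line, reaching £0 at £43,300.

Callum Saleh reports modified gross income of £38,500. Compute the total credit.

Education Credit: £38,500 is below the £52,200 cutoff, so the full £2,000 applies.
Rural Housing Credit: £38,500 is £3,200 into a £8,000 phase-out range, leaving 4,800/8,000 of the credit: £1,420 × 4,800/8,000 = £852.
Total: £2,000 + £852 = £2,852.

£2,852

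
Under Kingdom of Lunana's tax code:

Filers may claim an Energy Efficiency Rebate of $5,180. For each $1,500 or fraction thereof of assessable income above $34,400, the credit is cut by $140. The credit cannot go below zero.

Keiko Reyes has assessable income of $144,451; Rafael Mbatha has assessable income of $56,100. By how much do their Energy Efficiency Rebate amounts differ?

Keiko ($144,451): Energy Efficiency Rebate: income exceeds $34,400 by $110,051 → 74 increments × $140 = $10,360 ≥ base, so the credit is $0.
Rafael ($56,100): Energy Efficiency Rebate: income exceeds $34,400 by $21,700, which is 15 full-or-partial $1,500 increments; reduction = 15 × $140 = $2,100, leaving $3,080.
Difference: |$0 − $3,080| = $3,080.

$3,080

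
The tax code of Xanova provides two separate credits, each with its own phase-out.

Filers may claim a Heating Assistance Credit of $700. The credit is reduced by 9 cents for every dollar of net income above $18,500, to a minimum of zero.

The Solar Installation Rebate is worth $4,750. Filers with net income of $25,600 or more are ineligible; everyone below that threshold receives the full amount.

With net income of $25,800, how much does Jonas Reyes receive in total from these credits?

Heating Assistance Credit: 9% of the $7,300 excess over $18,500 is $657; credit = $700 − $657 = $43.
Solar Installation Rebate: $25,800 meets or exceeds the $25,600 cutoff, so the credit is $0.
Total: $43 + $0 = $43.

$43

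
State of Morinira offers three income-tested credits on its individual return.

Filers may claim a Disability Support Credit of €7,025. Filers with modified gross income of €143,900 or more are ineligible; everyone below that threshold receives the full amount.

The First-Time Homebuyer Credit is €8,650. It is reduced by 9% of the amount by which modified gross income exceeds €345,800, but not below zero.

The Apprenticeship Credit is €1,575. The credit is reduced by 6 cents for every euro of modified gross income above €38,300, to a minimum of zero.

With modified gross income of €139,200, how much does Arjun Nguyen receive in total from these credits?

€15,675

Disability Support Credit: €139,200 is below the €143,900 cutoff, so the full €7,025 applies.
First-Time Homebuyer Credit: €139,200 is at or below the €345,800 threshold, so the full €8,650 applies.
Apprenticeship Credit: 6% of the €100,900 excess over €38,300 is €6,054 ≥ base, so the credit is €0.
Total: €7,025 + €8,650 + €0 = €15,675.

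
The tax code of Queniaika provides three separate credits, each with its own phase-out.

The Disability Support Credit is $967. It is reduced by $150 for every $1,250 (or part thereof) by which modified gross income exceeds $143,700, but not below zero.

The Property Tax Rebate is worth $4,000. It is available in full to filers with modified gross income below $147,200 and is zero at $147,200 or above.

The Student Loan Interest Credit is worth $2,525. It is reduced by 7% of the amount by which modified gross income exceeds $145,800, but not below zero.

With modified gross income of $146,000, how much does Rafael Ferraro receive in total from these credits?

$7,178

Disability Support Credit: income exceeds $143,700 by $2,300, which is 2 full-or-partial $1,250 increments; reduction = 2 × $150 = $300, leaving $667.
Property Tax Rebate: $146,000 is below the $147,200 cutoff, so the full $4,000 applies.
Student Loan Interest Credit: 7% of the $200 excess over $145,800 is $14; credit = $2,525 − $14 = $2,511.
Total: $667 + $4,000 + $2,511 = $7,178.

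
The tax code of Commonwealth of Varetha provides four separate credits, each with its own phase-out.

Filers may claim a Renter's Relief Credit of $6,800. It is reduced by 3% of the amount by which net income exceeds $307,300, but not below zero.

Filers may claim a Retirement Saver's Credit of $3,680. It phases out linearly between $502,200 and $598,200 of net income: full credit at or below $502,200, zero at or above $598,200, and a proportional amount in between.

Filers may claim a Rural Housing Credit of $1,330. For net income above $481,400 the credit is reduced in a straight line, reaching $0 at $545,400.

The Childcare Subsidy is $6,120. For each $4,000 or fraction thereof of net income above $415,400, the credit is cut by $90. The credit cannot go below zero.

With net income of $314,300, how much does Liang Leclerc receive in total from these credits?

Renter's Relief Credit: 3% of the $7,000 excess over $307,300 is $210; credit = $6,800 − $210 = $6,590.
Retirement Saver's Credit: $314,300 is at or below the $502,200 threshold, so the full $3,680 applies.
Rural Housing Credit: $314,300 is at or below the $481,400 threshold, so the full $1,330 applies.
Childcare Subsidy: $314,300 is at or below the $415,400 threshold, so the full $6,120 applies.
Total: $6,590 + $3,680 + $1,330 + $6,120 = $17,720.

$17,720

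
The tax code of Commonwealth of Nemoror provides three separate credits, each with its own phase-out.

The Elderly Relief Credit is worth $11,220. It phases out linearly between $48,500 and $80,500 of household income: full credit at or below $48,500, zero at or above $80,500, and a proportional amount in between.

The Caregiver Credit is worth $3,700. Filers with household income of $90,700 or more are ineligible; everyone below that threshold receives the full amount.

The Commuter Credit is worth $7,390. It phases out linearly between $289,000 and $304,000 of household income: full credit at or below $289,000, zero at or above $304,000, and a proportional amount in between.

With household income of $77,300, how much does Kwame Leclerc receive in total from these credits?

Elderly Relief Credit: $77,300 is $28,800 into a $32,000 phase-out range, leaving 3,200/32,000 of the credit: $11,220 × 3,200/32,000 = $1,122.
Caregiver Credit: $77,300 is below the $90,700 cutoff, so the full $3,700 applies.
Commuter Credit: $77,300 is at or below the $289,000 threshold, so the full $7,390 applies.
Total: $1,122 + $3,700 + $7,390 = $12,212.

$12,212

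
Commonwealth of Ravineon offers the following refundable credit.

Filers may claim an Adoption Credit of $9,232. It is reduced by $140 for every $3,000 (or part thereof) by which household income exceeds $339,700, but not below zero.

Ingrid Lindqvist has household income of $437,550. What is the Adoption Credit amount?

Adoption Credit: income exceeds $339,700 by $97,850, which is 33 full-or-partial $3,000 increments; reduction = 33 × $140 = $4,620, leaving $4,612.

$4,612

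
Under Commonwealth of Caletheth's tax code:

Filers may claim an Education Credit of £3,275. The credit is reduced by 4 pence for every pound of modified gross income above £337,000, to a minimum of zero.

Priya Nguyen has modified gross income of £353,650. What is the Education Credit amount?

Education Credit: 4% of the £16,650 excess over £337,000 is £666; credit = £3,275 − £666 = £2,609.

£2,609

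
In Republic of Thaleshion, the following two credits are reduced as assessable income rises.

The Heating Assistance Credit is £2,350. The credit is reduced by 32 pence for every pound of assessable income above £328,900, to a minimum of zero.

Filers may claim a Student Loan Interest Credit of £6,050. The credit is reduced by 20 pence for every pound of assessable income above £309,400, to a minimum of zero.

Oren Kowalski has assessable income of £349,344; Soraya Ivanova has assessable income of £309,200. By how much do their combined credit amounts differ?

£8,400

Oren (£349,344): Heating Assistance Credit: 32% of the £20,444 excess over £328,900 is £6,542.08 ≥ base, so the credit is £0. Student Loan Interest Credit: 20% of the £39,944 excess over £309,400 is £7,988.80 ≥ base, so the credit is £0. total £0 + £0 = £0
Soraya (£309,200): Heating Assistance Credit: £309,200 is at or below the £328,900 threshold, so the full £2,350 applies. Student Loan Interest Credit: £309,200 is at or below the £309,400 threshold, so the full £6,050 applies. total £2,350 + £6,050 = £8,400
Difference: |£0 − £8,400| = £8,400.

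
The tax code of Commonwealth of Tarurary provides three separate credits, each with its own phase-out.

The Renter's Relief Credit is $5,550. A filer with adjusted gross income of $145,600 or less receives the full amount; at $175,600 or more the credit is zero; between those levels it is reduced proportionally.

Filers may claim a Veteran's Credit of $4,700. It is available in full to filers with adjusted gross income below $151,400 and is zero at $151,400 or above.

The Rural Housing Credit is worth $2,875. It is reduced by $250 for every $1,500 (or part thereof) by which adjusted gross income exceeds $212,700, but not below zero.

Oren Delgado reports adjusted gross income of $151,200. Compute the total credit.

Renter's Relief Credit: $151,200 is $5,600 into a $30,000 phase-out range, leaving 24,400/30,000 of the credit: $5,550 × 24,400/30,000 = $4,514.
Veteran's Credit: $151,200 is below the $151,400 cutoff, so the full $4,700 applies.
Rural Housing Credit: $151,200 is at or below the $212,700 threshold, so the full $2,875 applies.
Total: $4,514 + $4,700 + $2,875 = $12,089.

$12,089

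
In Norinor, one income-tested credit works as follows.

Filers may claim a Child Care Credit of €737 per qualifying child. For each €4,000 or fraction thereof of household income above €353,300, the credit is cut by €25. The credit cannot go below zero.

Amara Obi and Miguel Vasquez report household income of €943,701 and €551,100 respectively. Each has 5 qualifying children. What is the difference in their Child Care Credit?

Amara (€943,701): Child Care Credit: base = 5 × €737 = €3,685. income exceeds €353,300 by €590,401 → 148 increments × €25 = €3,700 ≥ base, so the credit is €0.
Miguel (€551,100): Child Care Credit: base = 5 × €737 = €3,685. income exceeds €353,300 by €197,800, which is 50 full-or-partial €4,000 increments; reduction = 50 × €25 = €1,250, leaving €2,435.
Difference: |€0 − €2,435| = €2,435.

€2,435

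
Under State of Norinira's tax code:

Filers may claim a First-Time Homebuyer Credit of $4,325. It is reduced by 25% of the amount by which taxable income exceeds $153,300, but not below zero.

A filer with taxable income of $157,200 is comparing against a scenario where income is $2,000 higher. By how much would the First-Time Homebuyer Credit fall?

At $157,200 — 25% of the $3,900 excess over $153,300 is $975; credit = $4,325 − $975 = $3,350.
At $159,200 — 25% of the $5,900 excess over $153,300 is $1,475; credit = $4,325 − $1,475 = $2,850.
Lost: $3,350 − $2,850 = $500.

$500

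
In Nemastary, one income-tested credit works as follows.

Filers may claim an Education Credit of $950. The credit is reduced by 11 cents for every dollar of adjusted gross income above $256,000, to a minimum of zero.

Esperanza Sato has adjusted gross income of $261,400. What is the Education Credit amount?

$356

Education Credit: 11% of the $5,400 excess over $256,000 is $594; credit = $950 − $594 = $356.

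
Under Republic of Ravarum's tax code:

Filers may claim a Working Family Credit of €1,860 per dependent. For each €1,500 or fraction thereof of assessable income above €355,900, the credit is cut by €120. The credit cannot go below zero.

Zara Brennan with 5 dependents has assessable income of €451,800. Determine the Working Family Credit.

Working Family Credit: base = 5 × €1,860 = €9,300. income exceeds €355,900 by €95,900, which is 64 full-or-partial €1,500 increments; reduction = 64 × €120 = €7,680, leaving €1,620.

€1,620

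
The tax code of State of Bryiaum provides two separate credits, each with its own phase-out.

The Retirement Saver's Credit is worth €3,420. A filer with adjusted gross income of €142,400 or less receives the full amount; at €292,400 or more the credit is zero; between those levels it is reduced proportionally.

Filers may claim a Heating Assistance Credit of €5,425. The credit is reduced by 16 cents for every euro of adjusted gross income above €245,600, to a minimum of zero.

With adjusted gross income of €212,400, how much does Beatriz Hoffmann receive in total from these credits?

€7,249

Retirement Saver's Credit: €212,400 is €70,000 into a €150,000 phase-out range, leaving 80,000/150,000 of the credit: €3,420 × 80,000/150,000 = €1,824.
Heating Assistance Credit: €212,400 is at or below the €245,600 threshold, so the full €5,425 applies.
Total: €1,824 + €5,425 = €7,249.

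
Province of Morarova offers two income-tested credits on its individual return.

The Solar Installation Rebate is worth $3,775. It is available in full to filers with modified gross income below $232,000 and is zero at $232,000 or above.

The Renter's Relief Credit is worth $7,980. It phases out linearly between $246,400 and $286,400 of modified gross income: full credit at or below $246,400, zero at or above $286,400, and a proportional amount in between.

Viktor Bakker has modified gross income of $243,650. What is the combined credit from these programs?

Solar Installation Rebate: $243,650 meets or exceeds the $232,000 cutoff, so the credit is $0.
Renter's Relief Credit: $243,650 is at or below the $246,400 threshold, so the full $7,980 applies.
Total: $0 + $7,980 = $7,980.

$7,980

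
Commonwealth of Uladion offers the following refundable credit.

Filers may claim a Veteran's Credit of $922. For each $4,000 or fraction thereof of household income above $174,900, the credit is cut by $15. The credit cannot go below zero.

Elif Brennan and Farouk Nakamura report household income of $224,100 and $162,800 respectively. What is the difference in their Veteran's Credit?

$195

Elif ($224,100): Veteran's Credit: income exceeds $174,900 by $49,200, which is 13 full-or-partial $4,000 increments; reduction = 13 × $15 = $195, leaving $727.
Farouk ($162,800): Veteran's Credit: $162,800 is at or below the $174,900 threshold, so the full $922 applies.
Difference: |$727 − $922| = $195.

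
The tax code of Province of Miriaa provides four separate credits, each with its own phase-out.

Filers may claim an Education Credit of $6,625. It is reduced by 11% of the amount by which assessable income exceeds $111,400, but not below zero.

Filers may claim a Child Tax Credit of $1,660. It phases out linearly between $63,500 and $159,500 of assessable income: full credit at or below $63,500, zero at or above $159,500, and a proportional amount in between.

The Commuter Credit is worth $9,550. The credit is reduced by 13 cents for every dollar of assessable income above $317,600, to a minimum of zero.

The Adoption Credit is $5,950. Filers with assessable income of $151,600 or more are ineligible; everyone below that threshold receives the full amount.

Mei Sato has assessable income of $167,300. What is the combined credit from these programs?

$10,026

Education Credit: 11% of the $55,900 excess over $111,400 is $6,149; credit = $6,625 − $6,149 = $476.
Child Tax Credit: $167,300 is at or above $159,500, so the credit is $0.
Commuter Credit: $167,300 is at or below the $317,600 threshold, so the full $9,550 applies.
Adoption Credit: $167,300 meets or exceeds the $151,600 cutoff, so the credit is $0.
Total: $476 + $0 + $9,550 + $0 = $10,026.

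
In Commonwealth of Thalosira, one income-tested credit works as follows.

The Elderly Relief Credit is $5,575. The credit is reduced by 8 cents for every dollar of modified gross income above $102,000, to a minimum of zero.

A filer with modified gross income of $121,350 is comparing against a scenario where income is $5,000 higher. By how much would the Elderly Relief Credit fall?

$400

At $121,350 — 8% of the $19,350 excess over $102,000 is $1,548; credit = $5,575 − $1,548 = $4,027.
At $126,350 — 8% of the $24,350 excess over $102,000 is $1,948; credit = $5,575 − $1,948 = $3,627.
Lost: $4,027 − $3,627 = $400.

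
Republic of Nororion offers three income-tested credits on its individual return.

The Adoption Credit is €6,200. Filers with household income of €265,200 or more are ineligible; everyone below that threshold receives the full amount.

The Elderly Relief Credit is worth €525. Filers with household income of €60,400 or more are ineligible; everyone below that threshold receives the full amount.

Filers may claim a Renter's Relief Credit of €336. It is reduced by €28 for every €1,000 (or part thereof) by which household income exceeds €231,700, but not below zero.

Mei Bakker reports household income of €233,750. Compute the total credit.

Adoption Credit: €233,750 is below the €265,200 cutoff, so the full €6,200 applies.
Elderly Relief Credit: €233,750 meets or exceeds the €60,400 cutoff, so the credit is €0.
Renter's Relief Credit: income exceeds €231,700 by €2,050, which is 3 full-or-partial €1,000 increments; reduction = 3 × €28 = €84, leaving €252.
Total: €6,200 + €0 + €252 = €6,452.

€6,452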